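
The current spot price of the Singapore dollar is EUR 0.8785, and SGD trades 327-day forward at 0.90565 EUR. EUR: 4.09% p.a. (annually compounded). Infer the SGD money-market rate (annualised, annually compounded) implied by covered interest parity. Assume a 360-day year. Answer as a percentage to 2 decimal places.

0.66%

T = 327/360 years.
By CIP, F/S equals the EUR-to-SGD growth ratio: 0.90565/0.8785 = 1.0309050.
The EUR side grows by (1 + 0.0409)^(327/360) = 1.0370822.
That pins the SGD growth at 1.005992.
r = 1.005992^(360/327) − 1 = 0.006599 → 0.66%.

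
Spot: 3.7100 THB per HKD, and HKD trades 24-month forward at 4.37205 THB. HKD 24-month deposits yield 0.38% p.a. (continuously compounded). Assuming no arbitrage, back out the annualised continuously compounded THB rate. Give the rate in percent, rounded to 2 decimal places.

T = 2 years.
F/S = 4.37205/3.71 = 1.1784501 = (growth of THB) / (growth of HKD).
HKD growth factor: e^(0.0038×2) = 1.007629.
That pins the THB growth at 1.1874405.
Take logs: ln 1.1874405 / 2 = 0.085900, so 8.59%.

8.59%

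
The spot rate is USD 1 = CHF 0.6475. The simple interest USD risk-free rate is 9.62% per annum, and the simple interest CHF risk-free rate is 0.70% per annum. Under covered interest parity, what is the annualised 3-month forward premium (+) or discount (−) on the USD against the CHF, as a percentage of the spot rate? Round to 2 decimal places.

T = 3/12 years.
F = S · g_CHF/g_USD = 0.6475 × 1.001750/1.024050 = 0.6333999.
(F − S)/S ÷ T = (0.6333999 − 0.6475)/0.6475/(3/12) = -0.087105 → -8.71%.

-8.71%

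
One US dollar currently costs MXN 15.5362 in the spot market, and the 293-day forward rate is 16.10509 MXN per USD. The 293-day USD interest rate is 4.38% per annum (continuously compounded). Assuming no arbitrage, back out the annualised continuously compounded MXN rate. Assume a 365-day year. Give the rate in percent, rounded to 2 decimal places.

T = 293/365 years.
CIP gives F = S · g_MXN/g_USD, so g_MXN/g_USD = 16.10509/15.5362 = 1.0366171.
USD growth factor: e^(0.0438×293/365) = 1.0357854.
Hence g_MXN = 1.0737129.
r = ln(1.0737129)/(293/365) = 0.088600 → 8.86%.

8.86%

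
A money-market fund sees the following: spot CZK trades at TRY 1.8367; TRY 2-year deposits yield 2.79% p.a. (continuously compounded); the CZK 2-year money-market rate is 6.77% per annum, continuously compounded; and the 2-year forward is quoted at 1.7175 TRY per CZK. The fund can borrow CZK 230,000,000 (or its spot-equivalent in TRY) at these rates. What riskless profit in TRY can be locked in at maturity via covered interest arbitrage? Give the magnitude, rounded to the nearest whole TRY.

TRY 5,618,250

T = 2 years.
Keep in CZK, deliver into the forward: 230,000,000·1.14499469064·1.7175 = TRY 452,301,527.67.
Swap to TRY now, deposit: 230,000,000·1.8367·1.05738618535 = TRY 446,683,277.53.
The quoted forward overvalues CZK, so borrow TRY, buy CZK at spot, deposit the CZK at 6.77%, and sell the proceeds forward at 1.7175.
Profit = 452,301,527.67 − 446,683,277.53 = TRY 5,618,250.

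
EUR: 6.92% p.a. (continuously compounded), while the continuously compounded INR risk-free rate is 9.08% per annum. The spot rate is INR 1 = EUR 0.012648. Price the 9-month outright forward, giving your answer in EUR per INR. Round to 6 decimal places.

0.012445

T = 9/12 years.
Growth of 1 EUR over T: e^(0.0692×9/12) = 1.0532704.
INR accumulates by e^(0.0908×9/12) = 1.0704724.
So F = 0.012648 × 1.0532704 / 1.0704724 = 0.01244475 (EUR/INR).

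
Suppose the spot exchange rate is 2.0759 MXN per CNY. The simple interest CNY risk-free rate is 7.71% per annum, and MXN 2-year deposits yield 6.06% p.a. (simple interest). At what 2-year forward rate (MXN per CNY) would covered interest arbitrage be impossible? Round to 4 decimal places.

T = 2 years.
Growth of 1 MXN over T: 1 + 0.0606×2 = 1.121200.
CNY accumulates by 1 + 0.0771×2 = 1.154200.
CIP: F = S · (grow MXN)/(grow CNY) = 2.0759 × 1.121200/1.154200 = 2.016547 MXN per CNY.

2.0165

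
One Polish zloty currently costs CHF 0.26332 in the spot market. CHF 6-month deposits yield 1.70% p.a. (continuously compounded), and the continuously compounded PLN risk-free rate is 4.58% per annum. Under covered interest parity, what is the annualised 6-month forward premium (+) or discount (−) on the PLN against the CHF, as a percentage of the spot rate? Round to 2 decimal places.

-2.86%

T = 6/12 years.
F = S · g_CHF/g_PLN = 0.26332 × 1.0085362/1.0231642 = 0.25955536.
Annualised premium = (F − S)/S × (1/T) = (0.25955536 − 0.26332)/0.26332 ÷ (6/12) = -2.86%.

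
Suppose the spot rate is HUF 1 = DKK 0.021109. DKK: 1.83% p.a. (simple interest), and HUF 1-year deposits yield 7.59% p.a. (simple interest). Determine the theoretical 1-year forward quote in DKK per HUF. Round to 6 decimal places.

0.019979

T = 1 year.
Growth of 1 DKK over T: 1 + 0.0183×1 = 1.018300.
HUF accumulates by 1 + 0.0759×1 = 1.075900.
Forward (DKK per HUF) = 0.021109 × 1.018300 / 1.075900 = 0.01997890.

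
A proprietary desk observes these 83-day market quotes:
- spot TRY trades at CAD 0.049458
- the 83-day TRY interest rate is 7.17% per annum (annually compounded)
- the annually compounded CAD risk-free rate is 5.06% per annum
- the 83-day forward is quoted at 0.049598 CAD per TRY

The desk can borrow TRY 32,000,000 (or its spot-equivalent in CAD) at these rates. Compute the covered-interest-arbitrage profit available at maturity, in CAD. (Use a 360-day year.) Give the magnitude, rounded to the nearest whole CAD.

CAD 11,908

T = 83/360 years.
Invest the TRY and cover forward: 32,000,000 × 1.016093213 × 0.049598 = CAD 1,612,678.12.
Convert at spot and invest in CAD: 32,000,000 × 0.049458 × 1.011445557 = CAD 1,600,770.38.
The quoted forward overvalues TRY, so borrow CAD, buy TRY at spot, deposit the TRY at 7.17%, and sell the proceeds forward at 0.049598.
Profit = 1,612,678.12 − 1,600,770.38 = CAD 11,908.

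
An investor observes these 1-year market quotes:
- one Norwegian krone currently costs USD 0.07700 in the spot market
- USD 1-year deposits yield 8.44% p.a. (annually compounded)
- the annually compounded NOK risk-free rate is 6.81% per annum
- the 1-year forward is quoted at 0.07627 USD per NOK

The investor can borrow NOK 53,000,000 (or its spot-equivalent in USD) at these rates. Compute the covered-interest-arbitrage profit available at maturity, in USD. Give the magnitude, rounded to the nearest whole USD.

T = 1 year.
Invest the NOK and cover forward: 53,000,000 × 1.068100 × 0.07627 = USD 4,317,591.31.
Convert at spot and invest in USD: 53,000,000 × 0.07700 × 1.084400 = USD 4,425,436.40.
The quoted forward undervalues NOK, so borrow NOK, convert to USD at spot, deposit the USD at 8.44%, and buy NOK forward at 0.07627 to cover the loan.
Arbitrage profit = |4,317,591.31 − 4,425,436.40| = USD 107,845.

USD 107,845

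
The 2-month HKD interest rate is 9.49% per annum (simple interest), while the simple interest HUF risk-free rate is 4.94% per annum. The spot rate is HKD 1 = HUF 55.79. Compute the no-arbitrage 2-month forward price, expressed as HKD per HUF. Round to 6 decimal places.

0.018059

T = 2/12 years.
HUF accumulates by 1 + 0.0494×2/12 = 1.0082333.
HKD growth factor: 1 + 0.0949×2/12 = 1.0158167.
CIP: F = S · (grow HUF)/(grow HKD) = 55.79 × 1.0082333/1.0158167 = 55.37351 HUF per HKD.
Invert for HKD per HUF: 1 / 55.37351 = 0.018059.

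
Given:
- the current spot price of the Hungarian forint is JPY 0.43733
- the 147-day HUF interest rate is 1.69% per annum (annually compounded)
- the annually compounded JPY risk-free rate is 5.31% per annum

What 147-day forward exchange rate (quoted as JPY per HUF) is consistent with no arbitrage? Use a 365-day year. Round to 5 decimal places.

T = 147/365 years.
Growth of 1 JPY over T: (1 + 0.0531)^(147/365) = 1.0210556.
Growth of 1 HUF over T: (1 + 0.0169)^(147/365) = 1.0067723.
So F = 0.43733 × 1.0210556 / 1.0067723 = 0.4435345 (JPY/HUF).

0.44353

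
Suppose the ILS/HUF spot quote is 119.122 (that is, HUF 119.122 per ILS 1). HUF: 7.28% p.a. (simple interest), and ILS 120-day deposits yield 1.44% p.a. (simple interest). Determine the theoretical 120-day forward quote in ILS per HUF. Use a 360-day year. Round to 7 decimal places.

T = 120/360 years.
HUF growth factor: 1 + 0.0728×120/360 = 1.0242667.
ILS accumulates by 1 + 0.0144×120/360 = 1.004800.
Forward (HUF per ILS) = 119.122 × 1.0242667 / 1.004800 = 121.4298.
Quoted the other way: 1/121.4298 = 0.0082352 ILS per HUF.

0.0082352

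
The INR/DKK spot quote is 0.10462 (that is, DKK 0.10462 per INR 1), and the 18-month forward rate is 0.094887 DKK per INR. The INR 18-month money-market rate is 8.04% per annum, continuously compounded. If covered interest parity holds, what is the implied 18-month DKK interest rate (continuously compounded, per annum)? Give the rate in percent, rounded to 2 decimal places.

T = 18/12 years.
By CIP, F/S equals the DKK-to-INR growth ratio: 0.094887/0.10462 = 0.9069681.
INR growth factor: e^(0.0804×18/12) = 1.1281736.
That pins the DKK growth at 1.0232175.
Take logs: ln 1.0232175 / (18/12) = 0.015301, so 1.53%.

1.53%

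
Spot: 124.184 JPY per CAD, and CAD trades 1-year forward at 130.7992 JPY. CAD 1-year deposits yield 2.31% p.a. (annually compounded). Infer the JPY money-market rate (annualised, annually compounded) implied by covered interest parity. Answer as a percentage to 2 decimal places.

T = 1 year.
CIP gives F = S · g_JPY/g_CAD, so g_JPY/g_CAD = 130.7992/124.184 = 1.0532693.
CAD growth factor: (1 + 0.0231)^1 = 1.023100.
So the JPY growth factor = 1.0775998.
r = 1.0775998^(1/1) − 1 = 0.077600 → 7.76%.

7.76%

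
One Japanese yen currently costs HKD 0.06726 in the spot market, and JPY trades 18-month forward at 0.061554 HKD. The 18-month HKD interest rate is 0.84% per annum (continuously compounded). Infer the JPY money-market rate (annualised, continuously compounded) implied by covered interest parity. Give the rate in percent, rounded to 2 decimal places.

T = 18/12 years.
F/S = 0.061554/0.06726 = 0.9151650 = (growth of HKD) / (growth of JPY).
The HKD side grows by e^(0.0084×18/12) = 1.0126797.
Hence g_JPY = 1.1065542.
Take logs: ln 1.1065542 / (18/12) = 0.067501, so 6.75%.

6.75%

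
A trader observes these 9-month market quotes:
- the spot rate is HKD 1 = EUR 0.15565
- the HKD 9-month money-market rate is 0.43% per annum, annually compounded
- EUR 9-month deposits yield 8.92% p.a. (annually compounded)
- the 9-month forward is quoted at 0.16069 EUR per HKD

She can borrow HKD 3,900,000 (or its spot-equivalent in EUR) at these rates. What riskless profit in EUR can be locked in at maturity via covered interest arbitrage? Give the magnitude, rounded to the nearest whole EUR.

T = 9/12 years.
Route A — deposit HKD, sell forward: 3,900,000 × 1.00322327 × 0.16069 = EUR 628,710.99.
Route B — convert at spot, deposit EUR: 3,900,000 × 0.15565 × 1.06618047 = EUR 647,208.86.
The quoted forward undervalues HKD, so borrow HKD, convert to EUR at spot, deposit the EUR at 8.92%, and buy HKD forward at 0.16069 to cover the loan.
Profit = 647,208.86 − 628,710.99 = EUR 18,498.

EUR 18,498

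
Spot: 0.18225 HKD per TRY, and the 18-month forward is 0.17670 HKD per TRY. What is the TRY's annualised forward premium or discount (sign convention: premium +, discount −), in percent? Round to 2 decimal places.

T = 18/12 years.
TRY trades forward at -3.04527% vs spot over the period.
×(1/T) gives -2.03% p.a.

-2.03%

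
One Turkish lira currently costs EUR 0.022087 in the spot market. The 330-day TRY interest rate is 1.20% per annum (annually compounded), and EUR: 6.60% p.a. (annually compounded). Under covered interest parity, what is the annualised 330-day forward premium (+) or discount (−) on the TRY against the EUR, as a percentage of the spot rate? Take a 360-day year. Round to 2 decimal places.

T = 330/360 years.
No-arbitrage forward: 0.022087 × 1.0603375 / 1.0109945 = 0.023164987 EUR/TRY.
(F − S)/S ÷ T = (0.023164987 − 0.022087)/0.022087/(330/360) = 0.053243 → 5.32%.

+5.32%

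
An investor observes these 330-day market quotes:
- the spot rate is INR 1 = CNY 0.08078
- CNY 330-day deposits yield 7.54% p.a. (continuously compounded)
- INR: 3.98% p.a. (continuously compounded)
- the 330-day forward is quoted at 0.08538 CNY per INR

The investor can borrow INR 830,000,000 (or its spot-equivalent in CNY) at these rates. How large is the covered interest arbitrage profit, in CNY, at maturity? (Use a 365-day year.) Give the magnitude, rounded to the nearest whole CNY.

T = 330/365 years.
Route A — deposit INR, sell forward: 830,000,000 × 1.0366388057 × 0.08538 = CNY 73,461,823.62.
Route B — convert at spot, deposit CNY: 830,000,000 × 0.08078 × 1.0705471394 = CNY 71,777,402.27.
The quoted forward overvalues INR, so borrow CNY, buy INR at spot, deposit the INR at 3.98%, and sell the proceeds forward at 0.08538.
Arbitrage profit = |73,461,823.62 − 71,777,402.27| = CNY 1,684,421.

CNY 1,684,421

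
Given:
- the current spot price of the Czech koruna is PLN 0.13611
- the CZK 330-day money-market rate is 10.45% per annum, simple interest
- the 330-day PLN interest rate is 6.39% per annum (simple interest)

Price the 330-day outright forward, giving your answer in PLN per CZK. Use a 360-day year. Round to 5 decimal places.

0.13149

T = 330/360 years.
PLN growth factor: 1 + 0.0639×330/360 = 1.058575.
Growth of 1 CZK over T: 1 + 0.1045×330/360 = 1.0957917.
So F = 0.13611 × 1.058575 / 1.0957917 = 0.1314873 (PLN/CZK).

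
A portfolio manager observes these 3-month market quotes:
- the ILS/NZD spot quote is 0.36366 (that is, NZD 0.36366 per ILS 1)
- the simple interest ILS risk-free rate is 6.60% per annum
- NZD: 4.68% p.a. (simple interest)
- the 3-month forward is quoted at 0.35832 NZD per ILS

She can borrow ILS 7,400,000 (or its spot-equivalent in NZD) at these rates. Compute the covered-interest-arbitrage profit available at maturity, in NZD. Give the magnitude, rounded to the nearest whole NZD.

NZD 27,251

T = 3/12 years.
Invest the ILS and cover forward: 7,400,000 × 1.016500 × 0.35832 = NZD 2,695,318.87.
Convert at spot and invest in NZD: 7,400,000 × 0.36366 × 1.011700 = NZD 2,722,569.68.
The quoted forward undervalues ILS, so borrow ILS, convert to NZD at spot, deposit the NZD at 4.68%, and buy ILS forward at 0.35832 to cover the loan.
The gap between the two covered legs is NZD 27,251.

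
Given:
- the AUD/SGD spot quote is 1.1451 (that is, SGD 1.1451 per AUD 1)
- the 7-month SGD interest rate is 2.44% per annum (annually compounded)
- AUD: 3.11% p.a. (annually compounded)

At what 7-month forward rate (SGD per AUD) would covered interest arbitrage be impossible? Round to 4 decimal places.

T = 7/12 years.
SGD growth factor: (1 + 0.0244)^(7/12) = 1.0141618.
Growth of 1 AUD over T: (1 + 0.0311)^(7/12) = 1.0180258.
CIP: F = S · (grow SGD)/(grow AUD) = 1.1451 × 1.0141618/1.0180258 = 1.140754 SGD per AUD.

1.1408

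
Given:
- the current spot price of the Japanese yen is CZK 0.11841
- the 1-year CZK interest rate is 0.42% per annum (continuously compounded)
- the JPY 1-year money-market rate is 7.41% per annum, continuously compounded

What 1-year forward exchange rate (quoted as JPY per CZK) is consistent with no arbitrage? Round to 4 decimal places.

T = 1 year.
CZK accumulates by e^(0.0042×1) = 1.0042088.
JPY accumulates by e^(0.0741×1) = 1.0769145.
CIP: F = S · (grow CZK)/(grow JPY) = 0.11841 × 1.0042088/1.0769145 = 0.1104158 CZK per JPY.
Invert for JPY per CZK: 1 / 0.1104158 = 9.0567.

9.0567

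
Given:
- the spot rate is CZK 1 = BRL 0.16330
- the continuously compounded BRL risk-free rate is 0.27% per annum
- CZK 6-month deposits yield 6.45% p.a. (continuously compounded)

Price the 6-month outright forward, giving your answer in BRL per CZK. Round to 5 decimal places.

0.15833

T = 6/12 years.
Growth of 1 BRL over T: e^(0.0027×6/12) = 1.0013509.
CZK accumulates by e^(0.0645×6/12) = 1.0327757.
CIP: F = S · (grow BRL)/(grow CZK) = 0.1633 × 1.0013509/1.0327757 = 0.1583312 BRL per CZK.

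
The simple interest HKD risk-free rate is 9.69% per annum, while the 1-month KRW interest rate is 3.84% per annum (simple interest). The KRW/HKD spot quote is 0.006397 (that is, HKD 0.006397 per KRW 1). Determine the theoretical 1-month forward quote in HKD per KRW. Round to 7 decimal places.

0.0064281

T = 1/12 years.
HKD accumulates by 1 + 0.0969×1/12 = 1.008075.
Growth of 1 KRW over T: 1 + 0.0384×1/12 = 1.003200.
CIP: F = S · (grow HKD)/(grow KRW) = 0.006397 × 1.008075/1.003200 = 0.006428086 HKD per KRW.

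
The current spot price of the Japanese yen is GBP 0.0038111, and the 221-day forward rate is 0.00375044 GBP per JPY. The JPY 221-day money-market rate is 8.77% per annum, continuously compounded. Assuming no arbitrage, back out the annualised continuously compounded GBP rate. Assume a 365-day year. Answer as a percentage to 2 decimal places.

T = 221/365 years.
F/S = 0.00375044/0.0038111 = 0.9840833 = (growth of GBP) / (growth of JPY).
JPY growth factor: e^(0.0877×221/365) = 1.0545357.
That pins the GBP growth at 1.037751.
r = ln(1.037751)/(221/365) = 0.061201 → 6.12%.

6.12%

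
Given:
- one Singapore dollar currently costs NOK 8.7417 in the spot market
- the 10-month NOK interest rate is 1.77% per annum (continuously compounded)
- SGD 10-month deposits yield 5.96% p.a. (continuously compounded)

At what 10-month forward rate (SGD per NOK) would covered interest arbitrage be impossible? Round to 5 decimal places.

0.11846

T = 10/12 years.
NOK growth factor: e^(0.0177×10/12) = 1.0148593.
SGD accumulates by e^(0.0596×10/12) = 1.0509207.
So F = 8.7417 × 1.0148593 / 1.0509207 = 8.441736 (NOK/SGD).
Quoted the other way: 1/8.441736 = 0.11846 SGD per NOK.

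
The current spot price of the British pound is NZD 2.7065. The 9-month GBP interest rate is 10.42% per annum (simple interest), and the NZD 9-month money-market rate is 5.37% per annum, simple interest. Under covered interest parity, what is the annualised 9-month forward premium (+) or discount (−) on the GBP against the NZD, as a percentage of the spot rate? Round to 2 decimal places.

-4.68%

T = 9/12 years.
CIP forward (NZD per GBP) = 2.7065 × 1.040275/1.078150 = 2.6114217.
Annualised premium = (F − S)/S × (1/T) = (2.6114217 − 2.7065)/2.7065 ÷ (9/12) = -4.68%.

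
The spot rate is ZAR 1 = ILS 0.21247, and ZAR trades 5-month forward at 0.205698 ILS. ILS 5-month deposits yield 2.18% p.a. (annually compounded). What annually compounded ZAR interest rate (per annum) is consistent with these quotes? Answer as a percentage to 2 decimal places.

10.44%

T = 5/12 years.
F/S = 0.205698/0.21247 = 0.9681273 = (growth of ILS) / (growth of ZAR).
The ILS side grows by (1 + 0.0218)^(5/12) = 1.0090262.
So the ZAR growth factor = 1.0422454.
r = 1.0422454^(12/5) − 1 = 0.104404 → 10.44%.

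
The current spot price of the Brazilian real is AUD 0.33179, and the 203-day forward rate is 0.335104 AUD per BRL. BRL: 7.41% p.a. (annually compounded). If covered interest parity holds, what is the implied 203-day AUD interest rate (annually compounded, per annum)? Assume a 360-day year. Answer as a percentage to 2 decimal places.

T = 203/360 years.
By CIP, F/S equals the AUD-to-BRL growth ratio: 0.335104/0.33179 = 1.0099882.
BRL growth factor: (1 + 0.0741)^(203/360) = 1.0411319.
Hence g_AUD = 1.0515309.
Annualise: 1.0515309^(360/203) − 1 = 0.093199 = 9.32%.

9.32%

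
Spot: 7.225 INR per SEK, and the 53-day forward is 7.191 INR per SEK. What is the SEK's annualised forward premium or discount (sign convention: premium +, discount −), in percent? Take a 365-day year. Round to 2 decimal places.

T = 53/365 years.
(F − S)/S = (7.191 − 7.225)/7.225 = -0.0047059.
Per annum: -0.0047059 / (53/365) = -0.032409 = -3.24%.

-3.24%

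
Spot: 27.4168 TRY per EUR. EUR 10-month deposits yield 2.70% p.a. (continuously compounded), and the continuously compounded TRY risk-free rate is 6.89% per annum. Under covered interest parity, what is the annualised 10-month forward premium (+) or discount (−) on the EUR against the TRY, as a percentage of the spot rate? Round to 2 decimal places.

+4.26%

T = 10/12 years.
F = S · g_TRY/g_EUR = 27.4168 × 1.059097/1.022755 = 28.3910131.
Annualised premium = (F − S)/S × (1/T) = (28.3910131 − 27.4168)/27.4168 ÷ (10/12) = 4.26%.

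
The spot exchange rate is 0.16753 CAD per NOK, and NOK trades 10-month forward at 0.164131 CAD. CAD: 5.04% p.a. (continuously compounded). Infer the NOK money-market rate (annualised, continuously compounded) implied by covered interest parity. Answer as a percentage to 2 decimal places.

7.50%

T = 10/12 years.
By CIP, F/S equals the CAD-to-NOK growth ratio: 0.164131/0.16753 = 0.9797111.
CAD growth factor: e^(0.0504×10/12) = 1.0428945.
Hence g_NOK = 1.0644919.
r = ln(1.0644919)/(10/12) = 0.074997 → 7.50%.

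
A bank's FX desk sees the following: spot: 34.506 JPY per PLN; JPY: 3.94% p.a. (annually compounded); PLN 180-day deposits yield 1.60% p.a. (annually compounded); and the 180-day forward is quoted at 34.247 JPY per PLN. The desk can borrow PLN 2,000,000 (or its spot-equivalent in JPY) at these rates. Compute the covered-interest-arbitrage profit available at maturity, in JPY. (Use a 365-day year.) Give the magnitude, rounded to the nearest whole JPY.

T = 180/365 years.
Invest the PLN and cover forward: 2,000,000 × 1.0078586715 × 34.247 = JPY 69,032,271.85.
Convert at spot and invest in JPY: 2,000,000 × 34.506 × 1.0192398756 = JPY 70,339,782.29.
The quoted forward undervalues PLN, so borrow PLN, convert to JPY at spot, deposit the JPY at 3.94%, and buy PLN forward at 34.247 to cover the loan.
Arbitrage profit = |69,032,271.85 − 70,339,782.29| = JPY 1,307,510.

JPY 1,307,510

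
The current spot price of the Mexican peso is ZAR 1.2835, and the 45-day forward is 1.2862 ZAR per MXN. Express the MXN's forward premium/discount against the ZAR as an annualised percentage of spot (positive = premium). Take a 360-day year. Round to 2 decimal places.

T = 45/360 years.
MXN trades forward at +0.21036% vs spot over the period.
×(1/T) gives 1.68% p.a.

+1.68%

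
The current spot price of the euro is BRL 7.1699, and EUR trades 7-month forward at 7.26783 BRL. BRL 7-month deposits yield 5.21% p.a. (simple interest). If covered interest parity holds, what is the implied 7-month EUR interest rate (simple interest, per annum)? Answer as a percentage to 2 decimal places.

T = 7/12 years.
By CIP, F/S equals the BRL-to-EUR growth ratio: 7.26783/7.1699 = 1.0136585.
The BRL side grows by 1 + 0.0521×7/12 = 1.0303917.
Hence g_EUR = 1.0165077.
r = (1.0165077 − 1)/(7/12) = 0.028299 → 2.83%.

2.83%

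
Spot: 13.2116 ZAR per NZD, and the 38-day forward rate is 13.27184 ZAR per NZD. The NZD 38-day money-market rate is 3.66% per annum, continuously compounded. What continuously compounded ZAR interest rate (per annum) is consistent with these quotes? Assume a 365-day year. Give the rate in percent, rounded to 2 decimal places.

T = 38/365 years.
By CIP, F/S equals the ZAR-to-NZD growth ratio: 13.27184/13.2116 = 1.0045596.
The NZD side grows by e^(0.0366×38/365) = 1.0038177.
So the ZAR growth factor = 1.0083947.
r = ln(1.0083947)/(38/365) = 0.080297 → 8.03%.

8.03%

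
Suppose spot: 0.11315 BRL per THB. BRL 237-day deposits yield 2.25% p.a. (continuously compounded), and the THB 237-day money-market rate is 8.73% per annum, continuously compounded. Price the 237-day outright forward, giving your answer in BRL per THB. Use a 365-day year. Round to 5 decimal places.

T = 237/365 years.
BRL accumulates by e^(0.0225×237/365) = 1.0147168.
THB accumulates by e^(0.0873×237/365) = 1.0583226.
So F = 0.11315 × 1.0147168 / 1.0583226 = 0.1084879 (BRL/THB).

0.10849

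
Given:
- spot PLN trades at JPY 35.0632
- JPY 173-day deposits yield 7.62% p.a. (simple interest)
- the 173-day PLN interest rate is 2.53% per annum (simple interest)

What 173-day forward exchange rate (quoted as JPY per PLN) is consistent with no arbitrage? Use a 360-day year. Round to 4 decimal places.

T = 173/360 years.
JPY growth factor: 1 + 0.0762×173/360 = 1.03661833.
PLN accumulates by 1 + 0.0253×173/360 = 1.01215806.
So F = 35.0632 × 1.03661833 / 1.01215806 = 35.910553 (JPY/PLN).

35.9106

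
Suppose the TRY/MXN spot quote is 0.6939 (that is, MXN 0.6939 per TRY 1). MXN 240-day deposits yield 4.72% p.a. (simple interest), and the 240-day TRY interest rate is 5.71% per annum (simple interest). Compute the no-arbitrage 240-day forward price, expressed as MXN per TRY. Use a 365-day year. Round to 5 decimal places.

T = 240/365 years.
MXN growth factor: 1 + 0.0472×240/365 = 1.0310356.
TRY accumulates by 1 + 0.0571×240/365 = 1.0375452.
So F = 0.6939 × 1.0310356 / 1.0375452 = 0.6895464 (MXN/TRY).

0.68955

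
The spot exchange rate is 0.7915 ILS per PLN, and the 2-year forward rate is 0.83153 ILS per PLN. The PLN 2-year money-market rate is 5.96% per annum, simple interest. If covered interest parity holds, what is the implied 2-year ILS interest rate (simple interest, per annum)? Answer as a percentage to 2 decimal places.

T = 2 years.
F/S = 0.83153/0.7915 = 1.0505749 = (growth of ILS) / (growth of PLN).
PLN growth factor: 1 + 0.0596×2 = 1.119200.
So the ILS growth factor = 1.1758034.
(1.1758034 − 1)/T = 0.087902, i.e. 8.79%.

8.79%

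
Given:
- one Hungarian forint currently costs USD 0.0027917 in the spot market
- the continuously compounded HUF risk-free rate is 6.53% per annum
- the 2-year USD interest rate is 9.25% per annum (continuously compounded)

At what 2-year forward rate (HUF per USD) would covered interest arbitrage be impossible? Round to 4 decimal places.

339.2389

T = 2 years.
USD accumulates by e^(0.0925×2) = 1.20321844.
HUF growth factor: e^(0.0653×2) = 1.139511885.
CIP: F = S · (grow USD)/(grow HUF) = 0.0027917 × 1.20321844/1.139511885 = 0.00294777524 USD per HUF.
Quoted the other way: 1/0.00294777524 = 339.2389 HUF per USD.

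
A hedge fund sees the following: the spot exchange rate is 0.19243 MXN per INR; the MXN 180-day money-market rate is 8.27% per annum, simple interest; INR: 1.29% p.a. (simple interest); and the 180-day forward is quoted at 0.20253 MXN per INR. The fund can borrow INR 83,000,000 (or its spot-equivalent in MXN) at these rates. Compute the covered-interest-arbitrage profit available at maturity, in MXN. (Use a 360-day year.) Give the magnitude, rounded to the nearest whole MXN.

MXN 286,295

T = 180/360 years.
Route A — deposit INR, sell forward: 83,000,000 × 1.006450 × 0.20253 = MXN 16,918,414.44.
Route B — convert at spot, deposit MXN: 83,000,000 × 0.19243 × 1.041350 = MXN 16,632,119.38.
The quoted forward overvalues INR, so borrow MXN, buy INR at spot, deposit the INR at 1.29%, and sell the proceeds forward at 0.20253.
Profit = 16,918,414.44 − 16,632,119.38 = MXN 286,295.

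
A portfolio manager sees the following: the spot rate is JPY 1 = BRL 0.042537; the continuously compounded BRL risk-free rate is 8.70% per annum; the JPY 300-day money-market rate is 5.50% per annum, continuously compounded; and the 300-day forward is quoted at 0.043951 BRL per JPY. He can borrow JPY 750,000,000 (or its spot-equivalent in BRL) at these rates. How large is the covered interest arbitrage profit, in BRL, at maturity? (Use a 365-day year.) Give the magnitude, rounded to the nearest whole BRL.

T = 300/365 years.
Invest the JPY and cover forward: 750,000,000 × 1.0462428192 × 0.043951 = BRL 34,487,563.61.
Convert at spot and invest in BRL: 750,000,000 × 0.042537 × 1.0741255077 = BRL 34,267,557.54.
The quoted forward overvalues JPY, so borrow BRL, buy JPY at spot, deposit the JPY at 5.50%, and sell the proceeds forward at 0.043951.
Profit = 34,487,563.61 − 34,267,557.54 = BRL 220,006.

BRL 220,006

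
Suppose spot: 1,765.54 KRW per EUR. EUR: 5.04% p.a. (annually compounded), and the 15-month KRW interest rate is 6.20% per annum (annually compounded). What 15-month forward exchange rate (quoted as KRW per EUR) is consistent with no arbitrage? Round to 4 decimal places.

1789.9455

T = 15/12 years.
KRW accumulates by (1 + 0.0620)^(15/12) = 1.0780915595.
EUR growth factor: (1 + 0.0504)^(15/12) = 1.0633920064.
So F = 1765.54 × 1.0780915595 / 1.0633920064 = 1789.945533 (KRW/EUR).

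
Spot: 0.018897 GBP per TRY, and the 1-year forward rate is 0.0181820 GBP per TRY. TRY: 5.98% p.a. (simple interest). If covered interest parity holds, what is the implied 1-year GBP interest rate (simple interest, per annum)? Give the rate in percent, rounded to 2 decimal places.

1.97%

T = 1 year.
By CIP, F/S equals the GBP-to-TRY growth ratio: 0.018182/0.018897 = 0.9621633.
The TRY side grows by 1 + 0.0598×1 = 1.059800.
That pins the GBP growth at 1.0197007.
(1.0197007 − 1)/T = 0.019701, i.e. 1.97%.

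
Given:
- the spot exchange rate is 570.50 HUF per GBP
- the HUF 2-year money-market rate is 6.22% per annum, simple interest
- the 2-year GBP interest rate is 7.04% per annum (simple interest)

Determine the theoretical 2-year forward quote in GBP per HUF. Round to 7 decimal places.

T = 2 years.
Growth of 1 HUF over T: 1 + 0.0622×2 = 1.124400.
GBP accumulates by 1 + 0.0704×2 = 1.140800.
So F = 570.5 × 1.124400 / 1.140800 = 562.2986 (HUF/GBP).
Quoted the other way: 1/562.2986 = 0.0017784 GBP per HUF.

0.0017784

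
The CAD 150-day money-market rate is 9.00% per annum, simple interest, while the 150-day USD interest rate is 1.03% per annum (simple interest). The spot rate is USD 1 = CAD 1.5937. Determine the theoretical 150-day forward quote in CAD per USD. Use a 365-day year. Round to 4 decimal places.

1.6457

T = 150/365 years.
CAD accumulates by 1 + 0.0900×150/365 = 1.0369863.
USD growth factor: 1 + 0.0103×150/365 = 1.0042329.
Forward (CAD per USD) = 1.5937 × 1.0369863 / 1.0042329 = 1.645679.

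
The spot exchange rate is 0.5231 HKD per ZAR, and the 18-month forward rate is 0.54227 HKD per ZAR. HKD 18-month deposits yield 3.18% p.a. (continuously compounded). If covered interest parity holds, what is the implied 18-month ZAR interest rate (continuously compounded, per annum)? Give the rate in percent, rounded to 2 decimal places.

0.78%

T = 18/12 years.
By CIP, F/S equals the HKD-to-ZAR growth ratio: 0.54227/0.5231 = 1.0366469.
The HKD side grows by e^(0.0318×18/12) = 1.048856.
So the ZAR growth factor = 1.0117775.
Take logs: ln 1.0117775 / (18/12) = 0.007806, so 0.78%.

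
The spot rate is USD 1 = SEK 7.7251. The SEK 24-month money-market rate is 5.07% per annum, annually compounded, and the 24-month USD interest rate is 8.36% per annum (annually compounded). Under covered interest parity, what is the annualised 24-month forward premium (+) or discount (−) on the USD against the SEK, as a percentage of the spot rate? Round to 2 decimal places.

-2.99%

T = 2 years.
No-arbitrage forward: 7.7251 × 1.1039705 / 1.174189 = 7.2631259 SEK/USD.
(F − S)/S ÷ T = (7.2631259 − 7.7251)/7.7251/2 = -0.029901 → -2.99%.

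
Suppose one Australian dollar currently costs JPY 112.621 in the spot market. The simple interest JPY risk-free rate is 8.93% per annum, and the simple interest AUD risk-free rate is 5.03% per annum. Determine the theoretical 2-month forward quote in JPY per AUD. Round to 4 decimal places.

T = 2/12 years.
Growth of 1 JPY over T: 1 + 0.0893×2/12 = 1.014883333.
AUD accumulates by 1 + 0.0503×2/12 = 1.008383333.
CIP: F = S · (grow JPY)/(grow AUD) = 112.621 × 1.014883333/1.008383333 = 113.346951 JPY per AUD.

113.3470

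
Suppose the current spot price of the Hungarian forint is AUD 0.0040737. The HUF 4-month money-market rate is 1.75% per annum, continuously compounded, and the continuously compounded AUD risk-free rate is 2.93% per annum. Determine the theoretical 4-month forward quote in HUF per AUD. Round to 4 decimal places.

T = 4/12 years.
Growth of 1 AUD over T: e^(0.0293×4/12) = 1.009814516.
HUF growth factor: e^(0.0175×4/12) = 1.00585038.
CIP: F = S · (grow AUD)/(grow HUF) = 0.0040737 × 1.009814516/1.00585038 = 0.00408975477 AUD per HUF.
Quoted the other way: 1/0.00408975477 = 244.5134 HUF per AUD.

244.5134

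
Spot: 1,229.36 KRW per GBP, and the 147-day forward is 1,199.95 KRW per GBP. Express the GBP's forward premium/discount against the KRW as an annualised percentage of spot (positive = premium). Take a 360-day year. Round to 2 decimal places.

-5.86%

T = 147/360 years.
Period premium: (1199.95 − 1229.36)/1229.36 = -0.0239230.
Annualise by dividing by T: -0.0239230 / (147/360) = -0.058587 → -5.86%.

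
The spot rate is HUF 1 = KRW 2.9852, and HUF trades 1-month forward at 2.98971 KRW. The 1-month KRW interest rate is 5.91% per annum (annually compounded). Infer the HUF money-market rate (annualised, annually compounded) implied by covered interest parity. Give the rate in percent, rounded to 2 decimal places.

T = 1/12 years.
CIP gives F = S · g_KRW/g_HUF, so g_KRW/g_HUF = 2.98971/2.9852 = 1.0015108.
The KRW side grows by (1 + 0.0591)^(1/12) = 1.0047964.
So the HUF growth factor = 1.0032806.
r = 1.0032806^(12/1) − 1 = 0.040085 → 4.01%.

4.01%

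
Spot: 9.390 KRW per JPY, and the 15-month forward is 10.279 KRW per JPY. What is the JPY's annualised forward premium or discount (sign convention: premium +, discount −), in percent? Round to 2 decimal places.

+7.57%

T = 15/12 years.
Period premium: (10.279 − 9.39)/9.39 = 0.0946752.
×(1/T) gives 7.57% p.a.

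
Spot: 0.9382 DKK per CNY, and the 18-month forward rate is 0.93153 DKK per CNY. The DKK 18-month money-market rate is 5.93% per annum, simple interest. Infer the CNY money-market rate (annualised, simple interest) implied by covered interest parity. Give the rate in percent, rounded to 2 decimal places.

6.45%

T = 18/12 years.
F/S = 0.93153/0.9382 = 0.9928906 = (growth of DKK) / (growth of CNY).
The DKK side grows by 1 + 0.0593×18/12 = 1.088950.
Hence g_CNY = 1.0967472.
(1.0967472 − 1)/T = 0.064498, i.e. 6.45%.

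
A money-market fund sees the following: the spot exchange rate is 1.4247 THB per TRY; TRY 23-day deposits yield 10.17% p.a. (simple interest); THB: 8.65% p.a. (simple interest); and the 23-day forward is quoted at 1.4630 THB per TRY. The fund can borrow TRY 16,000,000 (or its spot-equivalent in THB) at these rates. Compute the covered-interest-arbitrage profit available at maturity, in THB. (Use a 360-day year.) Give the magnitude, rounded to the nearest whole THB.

THB 638,918

T = 23/360 years.
Invest the TRY and cover forward: 16,000,000 × 1.0064975 × 1.4630 = THB 23,560,093.48.
Convert at spot and invest in THB: 16,000,000 × 1.4247 × 1.0055263889 = THB 22,921,175.14.
The quoted forward overvalues TRY, so borrow THB, buy TRY at spot, deposit the TRY at 10.17%, and sell the proceeds forward at 1.4630.
Profit = 23,560,093.48 − 22,921,175.14 = THB 638,918.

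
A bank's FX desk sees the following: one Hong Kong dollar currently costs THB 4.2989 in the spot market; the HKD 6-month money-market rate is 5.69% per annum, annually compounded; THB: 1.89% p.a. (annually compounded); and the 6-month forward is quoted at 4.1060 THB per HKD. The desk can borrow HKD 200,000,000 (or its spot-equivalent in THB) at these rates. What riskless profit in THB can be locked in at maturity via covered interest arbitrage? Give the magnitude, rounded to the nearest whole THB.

T = 6/12 years.
Route A — deposit HKD, sell forward: 200,000,000 × 1.02805641869 × 4.1060 = THB 844,239,931.03.
Route B — convert at spot, deposit THB: 200,000,000 × 4.2989 × 1.00940576578 = THB 867,866,889.30.
The quoted forward undervalues HKD, so borrow HKD, convert to THB at spot, deposit the THB at 1.89%, and buy HKD forward at 4.1060 to cover the loan.
Arbitrage profit = |844,239,931.03 − 867,866,889.30| = THB 23,626,958.

THB 23,626,958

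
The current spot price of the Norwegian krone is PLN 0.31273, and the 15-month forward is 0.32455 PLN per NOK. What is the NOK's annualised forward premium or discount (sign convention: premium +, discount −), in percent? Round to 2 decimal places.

T = 15/12 years.
NOK trades forward at +3.77962% vs spot over the period.
Annualise by dividing by T: 0.0377962 / (15/12) = 0.030237 → 3.02%.

+3.02%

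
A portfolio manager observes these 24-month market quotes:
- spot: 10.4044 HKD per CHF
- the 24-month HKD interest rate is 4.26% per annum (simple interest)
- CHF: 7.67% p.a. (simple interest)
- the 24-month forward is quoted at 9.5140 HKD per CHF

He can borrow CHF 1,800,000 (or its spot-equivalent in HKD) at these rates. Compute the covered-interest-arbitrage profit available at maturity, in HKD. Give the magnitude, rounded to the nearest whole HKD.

HKD 571,333

T = 2 years.
Invest the CHF and cover forward: 1,800,000 × 1.153400 × 9.5140 = HKD 19,752,205.68.
Convert at spot and invest in HKD: 1,800,000 × 10.4044 × 1.085200 = HKD 20,323,538.78.
The quoted forward undervalues CHF, so borrow CHF, convert to HKD at spot, deposit the HKD at 4.26%, and buy CHF forward at 9.5140 to cover the loan.
Profit = 20,323,538.78 − 19,752,205.68 = HKD 571,333.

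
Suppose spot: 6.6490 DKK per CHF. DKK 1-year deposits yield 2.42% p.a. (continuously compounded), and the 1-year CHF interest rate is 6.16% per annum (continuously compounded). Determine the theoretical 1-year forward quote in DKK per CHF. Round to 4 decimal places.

T = 1 year.
DKK accumulates by e^(0.0242×1) = 1.0244952.
CHF accumulates by e^(0.0616×1) = 1.0635368.
Forward (DKK per CHF) = 6.649 × 1.0244952 / 1.0635368 = 6.404920.

6.4049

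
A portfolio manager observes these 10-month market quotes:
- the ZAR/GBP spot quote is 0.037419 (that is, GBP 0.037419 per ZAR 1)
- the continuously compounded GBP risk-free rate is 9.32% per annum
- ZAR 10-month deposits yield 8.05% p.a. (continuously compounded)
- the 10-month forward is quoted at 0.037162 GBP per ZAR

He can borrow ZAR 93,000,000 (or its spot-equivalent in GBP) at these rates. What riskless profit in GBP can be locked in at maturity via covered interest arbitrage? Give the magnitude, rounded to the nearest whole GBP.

T = 10/12 years.
Keep in ZAR, deliver into the forward: 93,000,000·1.06938459·0.037162 = GBP 3,695,863.72.
Swap to GBP now, deposit: 93,000,000·0.037419·1.080762345 = GBP 3,761,017.30.
The quoted forward undervalues ZAR, so borrow ZAR, convert to GBP at spot, deposit the GBP at 9.32%, and buy ZAR forward at 0.037162 to cover the loan.
The gap between the two covered legs is GBP 65,154.

GBP 65,154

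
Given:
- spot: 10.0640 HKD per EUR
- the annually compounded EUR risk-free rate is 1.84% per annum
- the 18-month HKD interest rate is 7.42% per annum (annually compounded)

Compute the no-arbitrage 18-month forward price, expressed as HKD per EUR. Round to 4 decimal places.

10.9024

T = 18/12 years.
HKD growth factor: (1 + 0.0742)^(18/12) = 1.11333977.
EUR growth factor: (1 + 0.0184)^(18/12) = 1.02772657.
CIP: F = S · (grow HKD)/(grow EUR) = 10.064 × 1.11333977/1.02772657 = 10.902366 HKD per EUR.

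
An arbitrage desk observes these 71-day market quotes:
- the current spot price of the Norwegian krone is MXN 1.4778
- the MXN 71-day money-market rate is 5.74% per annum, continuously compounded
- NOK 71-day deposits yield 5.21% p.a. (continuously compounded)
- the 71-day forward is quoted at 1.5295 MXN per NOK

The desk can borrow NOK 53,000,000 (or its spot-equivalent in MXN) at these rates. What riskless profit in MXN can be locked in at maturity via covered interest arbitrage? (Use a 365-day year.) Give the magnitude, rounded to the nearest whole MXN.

MXN 2,686,398

T = 71/365 years.
Route A — deposit NOK, sell forward: 53,000,000 × 1.0101860487 × 1.5295 = MXN 81,889,216.76.
Route B — convert at spot, deposit MXN: 53,000,000 × 1.4778 × 1.0112280461 = MXN 79,202,818.75.
The quoted forward overvalues NOK, so borrow MXN, buy NOK at spot, deposit the NOK at 5.21%, and sell the proceeds forward at 1.5295.
Arbitrage profit = |81,889,216.76 − 79,202,818.75| = MXN 2,686,398.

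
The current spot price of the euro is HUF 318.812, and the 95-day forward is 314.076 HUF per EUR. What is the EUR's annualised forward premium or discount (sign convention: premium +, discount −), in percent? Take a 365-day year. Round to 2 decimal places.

-5.71%

T = 95/365 years.
EUR trades forward at -1.48551% vs spot over the period.
Annualise by dividing by T: -0.0148551 / (95/365) = -0.057075 → -5.71%.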